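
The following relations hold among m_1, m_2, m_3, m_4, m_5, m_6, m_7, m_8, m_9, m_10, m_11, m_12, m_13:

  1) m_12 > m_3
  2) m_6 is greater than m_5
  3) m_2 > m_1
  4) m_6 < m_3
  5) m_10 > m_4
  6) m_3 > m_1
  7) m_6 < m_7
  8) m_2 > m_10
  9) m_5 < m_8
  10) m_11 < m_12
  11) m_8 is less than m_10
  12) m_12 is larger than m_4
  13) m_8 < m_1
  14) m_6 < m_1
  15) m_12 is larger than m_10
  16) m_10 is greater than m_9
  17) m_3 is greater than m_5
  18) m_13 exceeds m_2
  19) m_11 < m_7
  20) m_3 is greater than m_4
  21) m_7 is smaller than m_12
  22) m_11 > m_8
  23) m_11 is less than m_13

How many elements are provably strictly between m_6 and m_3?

1

Chaining upward from m_6 reaches: m_1, m_2, m_7, m_13, m_12.
Chaining downward from m_3 reaches: m_4, m_5, m_8, m_1.
Strictly between m_6 and m_3 are those in both lists: m_1 — 1 element.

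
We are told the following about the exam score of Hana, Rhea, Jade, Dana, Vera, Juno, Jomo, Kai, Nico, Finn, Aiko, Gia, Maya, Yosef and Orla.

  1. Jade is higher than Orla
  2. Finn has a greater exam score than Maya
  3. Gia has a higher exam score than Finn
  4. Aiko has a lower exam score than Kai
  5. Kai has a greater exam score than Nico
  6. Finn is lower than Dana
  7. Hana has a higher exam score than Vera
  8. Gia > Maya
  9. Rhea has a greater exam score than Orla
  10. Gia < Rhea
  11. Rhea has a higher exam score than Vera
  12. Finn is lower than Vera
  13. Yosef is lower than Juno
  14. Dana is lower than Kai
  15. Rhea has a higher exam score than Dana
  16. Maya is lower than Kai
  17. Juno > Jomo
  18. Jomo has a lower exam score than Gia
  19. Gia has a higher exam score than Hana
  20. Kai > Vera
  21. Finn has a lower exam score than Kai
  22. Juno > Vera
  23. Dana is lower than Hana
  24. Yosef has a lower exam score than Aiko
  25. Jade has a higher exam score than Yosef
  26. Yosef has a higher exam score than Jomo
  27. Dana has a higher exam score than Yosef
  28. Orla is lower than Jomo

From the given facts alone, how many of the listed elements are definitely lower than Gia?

8

Directly below Gia: Maya, Jomo, Finn, Hana.
One step further: Orla, Dana, Vera (7 so far).
One step further: Yosef (8 so far).
No other element is forced below Gia by the given relations, so the count is 8.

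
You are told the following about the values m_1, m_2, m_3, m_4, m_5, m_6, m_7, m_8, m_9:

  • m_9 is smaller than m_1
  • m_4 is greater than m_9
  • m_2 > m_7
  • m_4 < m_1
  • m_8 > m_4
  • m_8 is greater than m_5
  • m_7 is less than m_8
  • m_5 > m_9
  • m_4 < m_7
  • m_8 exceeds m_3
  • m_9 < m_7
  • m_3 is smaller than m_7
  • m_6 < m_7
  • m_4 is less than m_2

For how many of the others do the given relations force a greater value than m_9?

From m_9 the given relations immediately reach m_4, m_1, m_7, m_5.
From those, m_8, m_2 — 6 in total.
Nothing else is reachable above m_9; 6 in all.

6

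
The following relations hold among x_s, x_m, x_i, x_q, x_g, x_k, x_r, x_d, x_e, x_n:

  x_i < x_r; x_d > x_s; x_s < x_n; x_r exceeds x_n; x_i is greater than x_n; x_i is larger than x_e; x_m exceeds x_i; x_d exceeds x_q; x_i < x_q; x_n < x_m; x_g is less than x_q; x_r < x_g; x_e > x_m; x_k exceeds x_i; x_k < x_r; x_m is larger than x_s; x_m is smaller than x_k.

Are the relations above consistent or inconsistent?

inconsistent

Chaining the given relations yields x_m < x_e < x_i, so x_m < x_i. But one relation states x_i < x_m. These cannot both hold.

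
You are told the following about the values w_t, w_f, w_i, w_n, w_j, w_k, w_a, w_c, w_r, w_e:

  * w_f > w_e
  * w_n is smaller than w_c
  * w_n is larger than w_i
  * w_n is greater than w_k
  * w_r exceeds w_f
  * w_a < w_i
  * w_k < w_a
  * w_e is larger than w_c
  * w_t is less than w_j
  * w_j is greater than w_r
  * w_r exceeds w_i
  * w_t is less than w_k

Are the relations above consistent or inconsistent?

Every relation is compatible with w_t < w_k < w_a < w_i < w_n < w_c < w_e < w_f < w_r < w_j; the set is consistent.

consistent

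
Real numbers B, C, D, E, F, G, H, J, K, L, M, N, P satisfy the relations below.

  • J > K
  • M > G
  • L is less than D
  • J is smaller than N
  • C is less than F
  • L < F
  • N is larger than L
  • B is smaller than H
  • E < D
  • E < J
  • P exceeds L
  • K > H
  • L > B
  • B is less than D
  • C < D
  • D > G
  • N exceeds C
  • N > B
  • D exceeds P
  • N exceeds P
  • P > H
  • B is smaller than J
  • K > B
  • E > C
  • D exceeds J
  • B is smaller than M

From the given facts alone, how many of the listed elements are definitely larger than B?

Directly above B: H, L, M, K, J, N, D.
One step further: F, P (9 so far).
Nothing else is reachable above B; 9 in all.

9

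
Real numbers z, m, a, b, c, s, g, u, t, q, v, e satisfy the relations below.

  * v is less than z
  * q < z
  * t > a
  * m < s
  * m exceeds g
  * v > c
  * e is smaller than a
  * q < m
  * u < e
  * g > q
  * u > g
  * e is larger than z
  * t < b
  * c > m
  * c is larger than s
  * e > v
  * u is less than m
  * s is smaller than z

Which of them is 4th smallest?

m

The consecutive relations fix a unique order: q < g < u < m < s < c < v < z < e < a < t < b.
The 4th smallest is m.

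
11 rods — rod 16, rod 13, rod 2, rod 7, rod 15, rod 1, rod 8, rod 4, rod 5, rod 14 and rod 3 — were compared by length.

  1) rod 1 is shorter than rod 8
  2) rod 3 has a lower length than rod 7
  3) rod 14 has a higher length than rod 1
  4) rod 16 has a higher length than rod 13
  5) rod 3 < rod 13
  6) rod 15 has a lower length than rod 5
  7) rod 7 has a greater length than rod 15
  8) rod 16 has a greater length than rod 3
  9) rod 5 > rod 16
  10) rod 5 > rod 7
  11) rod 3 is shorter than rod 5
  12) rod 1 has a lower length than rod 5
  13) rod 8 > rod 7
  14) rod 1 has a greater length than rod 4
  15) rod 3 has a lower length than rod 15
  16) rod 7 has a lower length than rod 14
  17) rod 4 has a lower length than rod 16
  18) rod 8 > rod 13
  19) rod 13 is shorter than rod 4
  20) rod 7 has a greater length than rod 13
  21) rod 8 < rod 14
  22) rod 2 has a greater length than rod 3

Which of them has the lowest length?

rod 3

rod 15 is not least since rod 3 < rod 15; rod 13 is not least since rod 3 < rod 13; rod 2 is not least since rod 3 < rod 2; rod 4 is not least since rod 13 < rod 4; rod 1 is not least since rod 4 < rod 1; rod 7 is not least since rod 15 < rod 7; rod 16 is not least since rod 3 < rod 16; rod 8 is not least since rod 13 < rod 8; rod 5 is not least since rod 15 < rod 5; rod 14 is not least since rod 1 < rod 14.
Only rod 3 has nothing below it, so rod 3 is the lowest length.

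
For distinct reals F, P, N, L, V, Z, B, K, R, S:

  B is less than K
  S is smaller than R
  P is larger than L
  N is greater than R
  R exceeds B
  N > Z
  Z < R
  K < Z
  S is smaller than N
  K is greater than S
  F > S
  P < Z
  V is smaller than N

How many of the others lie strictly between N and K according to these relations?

2

The relations place K below N. An element lies strictly between them when it is forced above K and also forced below N.
Above K: {Z, R}. Below N: {B, L, S, V, P, Z, R}.
Intersection: {Z, R} — 2.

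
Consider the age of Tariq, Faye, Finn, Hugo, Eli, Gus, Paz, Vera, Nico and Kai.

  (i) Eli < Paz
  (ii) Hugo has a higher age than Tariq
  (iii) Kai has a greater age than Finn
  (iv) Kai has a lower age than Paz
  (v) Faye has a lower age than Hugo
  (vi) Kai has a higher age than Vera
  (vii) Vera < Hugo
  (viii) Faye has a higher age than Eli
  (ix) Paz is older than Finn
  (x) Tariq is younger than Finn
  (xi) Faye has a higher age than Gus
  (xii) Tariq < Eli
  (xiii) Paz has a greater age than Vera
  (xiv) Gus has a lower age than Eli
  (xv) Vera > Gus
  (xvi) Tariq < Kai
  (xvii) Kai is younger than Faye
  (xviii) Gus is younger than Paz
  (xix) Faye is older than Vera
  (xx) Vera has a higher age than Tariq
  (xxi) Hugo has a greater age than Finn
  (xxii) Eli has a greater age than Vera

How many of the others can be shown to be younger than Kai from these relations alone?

The elements the relations force below Kai are Tariq, Finn, Gus, Vera — no chain reaches any other.
That is 4.

4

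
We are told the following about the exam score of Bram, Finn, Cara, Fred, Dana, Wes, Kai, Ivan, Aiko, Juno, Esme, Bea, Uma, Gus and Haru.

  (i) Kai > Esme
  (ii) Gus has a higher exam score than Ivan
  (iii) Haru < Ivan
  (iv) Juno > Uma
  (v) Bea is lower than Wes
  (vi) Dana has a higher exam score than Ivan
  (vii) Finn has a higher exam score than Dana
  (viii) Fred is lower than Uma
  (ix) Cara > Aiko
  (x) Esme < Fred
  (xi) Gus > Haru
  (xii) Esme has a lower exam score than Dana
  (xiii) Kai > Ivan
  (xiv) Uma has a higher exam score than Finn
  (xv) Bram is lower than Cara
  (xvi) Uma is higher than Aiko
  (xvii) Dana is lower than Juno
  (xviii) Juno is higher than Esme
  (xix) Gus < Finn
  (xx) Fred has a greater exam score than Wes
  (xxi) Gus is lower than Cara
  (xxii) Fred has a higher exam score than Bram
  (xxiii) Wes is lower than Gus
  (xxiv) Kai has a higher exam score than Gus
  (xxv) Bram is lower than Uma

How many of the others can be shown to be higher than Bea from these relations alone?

8

Directly above Bea: Wes.
One step further: Gus, Fred (3 so far).
One step further: Finn, Kai, Uma, Cara (7 so far).
One step further: Juno (8 so far).
No other element is forced above Bea by the given relations, so the count is 8.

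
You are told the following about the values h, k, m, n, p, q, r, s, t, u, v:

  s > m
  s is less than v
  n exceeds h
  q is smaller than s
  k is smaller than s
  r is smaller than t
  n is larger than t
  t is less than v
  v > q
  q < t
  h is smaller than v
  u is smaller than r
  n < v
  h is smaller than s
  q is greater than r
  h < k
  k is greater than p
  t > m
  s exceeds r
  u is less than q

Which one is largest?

v

u is not greatest since u < r; r is not greatest since r < t; h is not greatest since h < s; m is not greatest since m < t; q is not greatest since q < t; p is not greatest since p < k; t is not greatest since t < v; k is not greatest since k < s; s is not greatest since s < v; n is not greatest since n < v.
Only v has nothing above it, so v is the largest.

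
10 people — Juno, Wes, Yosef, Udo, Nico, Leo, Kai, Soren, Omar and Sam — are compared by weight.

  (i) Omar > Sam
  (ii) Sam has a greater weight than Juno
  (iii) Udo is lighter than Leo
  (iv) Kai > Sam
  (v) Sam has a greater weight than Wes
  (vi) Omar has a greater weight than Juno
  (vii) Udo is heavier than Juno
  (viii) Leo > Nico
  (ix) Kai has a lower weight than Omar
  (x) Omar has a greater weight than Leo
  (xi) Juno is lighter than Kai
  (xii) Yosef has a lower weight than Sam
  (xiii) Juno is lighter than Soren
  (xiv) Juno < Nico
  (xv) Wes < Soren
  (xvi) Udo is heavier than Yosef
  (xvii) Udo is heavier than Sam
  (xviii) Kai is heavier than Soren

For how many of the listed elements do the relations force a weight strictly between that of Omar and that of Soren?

1

Chaining upward from Soren reaches: Kai.
Chaining downward from Omar reaches: Juno, Nico, Yosef, Wes, Sam, Kai, Udo, Leo.
Strictly between Soren and Omar are those in both lists: Kai — 1 element.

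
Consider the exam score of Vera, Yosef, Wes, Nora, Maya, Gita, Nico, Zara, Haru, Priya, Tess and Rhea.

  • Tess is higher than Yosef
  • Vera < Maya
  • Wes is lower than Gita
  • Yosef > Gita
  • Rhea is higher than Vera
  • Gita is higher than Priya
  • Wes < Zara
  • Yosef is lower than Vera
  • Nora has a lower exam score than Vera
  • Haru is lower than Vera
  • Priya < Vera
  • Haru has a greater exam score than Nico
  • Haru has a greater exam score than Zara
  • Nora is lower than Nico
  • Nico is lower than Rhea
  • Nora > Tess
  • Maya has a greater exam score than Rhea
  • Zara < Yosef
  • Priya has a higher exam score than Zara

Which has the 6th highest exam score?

Nora

Chaining the given pairs: Wes < Zara < Priya < Gita < Yosef < Tess < Nora < Nico < Haru < Vera < Rhea < Maya.
The 6th largest is Nora.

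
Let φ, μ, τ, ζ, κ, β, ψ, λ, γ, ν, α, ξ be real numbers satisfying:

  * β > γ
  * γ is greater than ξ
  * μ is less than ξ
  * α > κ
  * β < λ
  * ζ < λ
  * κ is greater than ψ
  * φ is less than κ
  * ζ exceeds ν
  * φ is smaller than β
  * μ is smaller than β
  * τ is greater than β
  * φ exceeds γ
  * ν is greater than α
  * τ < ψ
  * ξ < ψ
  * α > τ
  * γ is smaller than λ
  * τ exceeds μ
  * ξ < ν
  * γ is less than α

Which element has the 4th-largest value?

α

Chaining the given pairs: μ < ξ < γ < φ < β < τ < ψ < κ < α < ν < ζ < λ.
The 4th largest is α.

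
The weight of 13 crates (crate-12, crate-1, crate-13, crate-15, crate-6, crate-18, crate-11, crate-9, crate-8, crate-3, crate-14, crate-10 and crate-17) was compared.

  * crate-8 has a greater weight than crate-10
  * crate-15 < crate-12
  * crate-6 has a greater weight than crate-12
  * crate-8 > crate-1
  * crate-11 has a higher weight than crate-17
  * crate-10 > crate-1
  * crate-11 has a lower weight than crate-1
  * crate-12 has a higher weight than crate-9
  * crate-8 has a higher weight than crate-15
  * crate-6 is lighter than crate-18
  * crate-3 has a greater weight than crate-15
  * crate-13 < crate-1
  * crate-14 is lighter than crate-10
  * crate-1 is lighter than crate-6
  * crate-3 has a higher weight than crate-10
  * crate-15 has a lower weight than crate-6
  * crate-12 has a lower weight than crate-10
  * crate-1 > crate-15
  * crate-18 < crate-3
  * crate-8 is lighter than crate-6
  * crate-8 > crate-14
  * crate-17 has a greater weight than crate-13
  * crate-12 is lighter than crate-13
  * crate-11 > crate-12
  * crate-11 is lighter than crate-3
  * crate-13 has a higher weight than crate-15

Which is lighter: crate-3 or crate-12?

crate-12 < crate-13 and crate-13 < crate-17 give crate-12 < crate-17.
Then crate-17 < crate-11 extends the chain to crate-11.
Then crate-11 < crate-1 extends the chain to crate-1.
Then crate-1 < crate-10 extends the chain to crate-10.
With crate-10 < crate-8: crate-12 < crate-13 < crate-17 < crate-11 < crate-1 < crate-10 < crate-8.
With crate-8 < crate-6: crate-12 < crate-13 < crate-17 < crate-11 < crate-1 < crate-10 < crate-8 < crate-6.
Then crate-6 < crate-18 extends the chain to crate-18.
Then crate-18 < crate-3 extends the chain to crate-3.
So crate-12 < crate-3; crate-12 is the lighter of the two.

crate-12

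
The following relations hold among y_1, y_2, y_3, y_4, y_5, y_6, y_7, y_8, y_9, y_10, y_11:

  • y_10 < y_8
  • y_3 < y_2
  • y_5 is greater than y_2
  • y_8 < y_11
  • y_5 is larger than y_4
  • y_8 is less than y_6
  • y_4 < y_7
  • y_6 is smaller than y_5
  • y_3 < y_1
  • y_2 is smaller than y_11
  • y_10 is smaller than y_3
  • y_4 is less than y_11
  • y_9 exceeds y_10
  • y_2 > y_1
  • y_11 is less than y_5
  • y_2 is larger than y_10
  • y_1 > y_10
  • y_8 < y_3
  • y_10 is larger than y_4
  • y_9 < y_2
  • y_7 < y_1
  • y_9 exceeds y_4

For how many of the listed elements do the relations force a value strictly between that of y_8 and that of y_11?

3

The relations place y_8 below y_11. An element lies strictly between them when it is forced above y_8 and also forced below y_11.
Above y_8: {y_6, y_3, y_1, y_2, y_5}. Below y_11: {y_4, y_10, y_7, y_9, y_3, y_1, y_2}.
Intersection: {y_3, y_1, y_2} — 3.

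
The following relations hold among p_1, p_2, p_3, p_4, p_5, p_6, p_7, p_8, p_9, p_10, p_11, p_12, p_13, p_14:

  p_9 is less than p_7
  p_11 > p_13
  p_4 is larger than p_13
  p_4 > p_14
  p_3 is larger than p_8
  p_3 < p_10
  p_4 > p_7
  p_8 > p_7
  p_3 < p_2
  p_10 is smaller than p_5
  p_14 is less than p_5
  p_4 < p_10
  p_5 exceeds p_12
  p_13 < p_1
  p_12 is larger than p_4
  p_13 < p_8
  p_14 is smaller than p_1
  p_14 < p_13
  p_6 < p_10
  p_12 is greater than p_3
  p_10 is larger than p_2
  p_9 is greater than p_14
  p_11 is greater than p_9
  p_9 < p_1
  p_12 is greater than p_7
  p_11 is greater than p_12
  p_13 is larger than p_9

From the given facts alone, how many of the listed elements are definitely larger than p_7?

Directly above p_7: p_4, p_8, p_12.
One step further: p_3, p_11, p_10, p_5 (7 so far).
One step further: p_2 (8 so far).
No other element is forced above p_7 by the given relations, so the count is 8.

8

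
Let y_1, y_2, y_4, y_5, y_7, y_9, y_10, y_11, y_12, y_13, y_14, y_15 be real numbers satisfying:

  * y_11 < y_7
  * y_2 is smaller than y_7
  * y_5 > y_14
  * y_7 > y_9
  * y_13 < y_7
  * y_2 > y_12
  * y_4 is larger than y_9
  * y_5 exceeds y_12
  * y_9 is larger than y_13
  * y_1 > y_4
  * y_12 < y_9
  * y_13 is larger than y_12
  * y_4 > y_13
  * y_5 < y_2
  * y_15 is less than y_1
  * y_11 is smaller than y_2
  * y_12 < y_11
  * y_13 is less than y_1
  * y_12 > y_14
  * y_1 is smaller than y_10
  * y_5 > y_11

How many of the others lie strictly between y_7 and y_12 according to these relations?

5

The relations place y_12 below y_7. An element lies strictly between them when it is forced above y_12 and also forced below y_7.
Above y_12: {y_13, y_9, y_11, y_5, y_4, y_2, y_1, y_10}. Below y_7: {y_14, y_13, y_9, y_11, y_5, y_2}.
Intersection: {y_13, y_9, y_11, y_5, y_2} — 5.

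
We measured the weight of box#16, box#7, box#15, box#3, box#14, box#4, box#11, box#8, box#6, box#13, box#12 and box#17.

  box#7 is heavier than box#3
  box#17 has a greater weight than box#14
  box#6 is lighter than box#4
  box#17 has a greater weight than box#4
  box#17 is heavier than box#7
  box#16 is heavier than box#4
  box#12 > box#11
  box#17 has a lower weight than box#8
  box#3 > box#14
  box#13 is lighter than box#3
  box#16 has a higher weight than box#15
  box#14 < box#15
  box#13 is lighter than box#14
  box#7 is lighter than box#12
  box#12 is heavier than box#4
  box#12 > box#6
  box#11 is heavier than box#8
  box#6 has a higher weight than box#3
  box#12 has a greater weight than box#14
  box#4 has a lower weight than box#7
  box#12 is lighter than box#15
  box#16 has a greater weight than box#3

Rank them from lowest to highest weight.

box#13 < box#14 < box#3 < box#6 < box#4 < box#7 < box#17 < box#8 < box#11 < box#12 < box#15 < box#16

Each adjacent pair is fixed by a given relation: box#13 < box#14; box#14 < box#3; box#3 < box#6; box#6 < box#4; box#4 < box#7; box#7 < box#17; box#17 < box#8; box#8 < box#11; box#11 < box#12; box#12 < box#15; box#15 < box#16. Chaining them end to end gives the full order.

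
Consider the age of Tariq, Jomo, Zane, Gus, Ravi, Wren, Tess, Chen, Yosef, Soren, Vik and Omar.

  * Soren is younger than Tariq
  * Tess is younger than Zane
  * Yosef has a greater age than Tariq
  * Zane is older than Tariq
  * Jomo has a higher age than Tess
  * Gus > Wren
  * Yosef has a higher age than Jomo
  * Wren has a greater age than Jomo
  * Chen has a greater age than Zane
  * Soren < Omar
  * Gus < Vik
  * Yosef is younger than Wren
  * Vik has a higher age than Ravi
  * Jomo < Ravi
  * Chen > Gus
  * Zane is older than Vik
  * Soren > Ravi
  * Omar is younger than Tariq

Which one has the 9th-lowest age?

Gus

The consecutive relations fix a unique order: Tess < Jomo < Ravi < Soren < Omar < Tariq < Yosef < Wren < Gus < Vik < Zane < Chen.
Counting 9 from the smallest end gives Gus.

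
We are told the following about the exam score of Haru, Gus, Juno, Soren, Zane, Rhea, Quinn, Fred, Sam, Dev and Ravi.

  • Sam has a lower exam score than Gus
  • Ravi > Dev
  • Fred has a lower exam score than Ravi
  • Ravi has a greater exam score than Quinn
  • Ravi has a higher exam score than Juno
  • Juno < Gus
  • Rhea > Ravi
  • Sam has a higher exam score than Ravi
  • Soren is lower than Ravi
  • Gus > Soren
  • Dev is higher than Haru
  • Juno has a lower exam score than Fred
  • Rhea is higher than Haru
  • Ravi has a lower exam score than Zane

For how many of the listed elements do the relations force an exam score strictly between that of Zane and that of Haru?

Chaining upward from Haru reaches: Dev, Ravi, Rhea, Sam, Gus.
Chaining downward from Zane reaches: Quinn, Juno, Dev, Fred, Soren, Ravi.
Strictly between Haru and Zane are those in both lists: Dev, Ravi — 2 elements.

2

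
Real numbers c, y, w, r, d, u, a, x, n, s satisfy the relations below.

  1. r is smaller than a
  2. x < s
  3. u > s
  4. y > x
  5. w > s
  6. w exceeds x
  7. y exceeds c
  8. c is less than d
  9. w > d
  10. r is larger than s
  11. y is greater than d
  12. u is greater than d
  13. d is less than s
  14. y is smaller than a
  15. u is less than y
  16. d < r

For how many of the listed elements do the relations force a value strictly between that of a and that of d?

Chaining upward from d reaches: s, r, w, u, y.
Chaining downward from a reaches: c, x, s, r, u, y.
Strictly between d and a are those in both lists: s, r, u, y — 4 elements.

4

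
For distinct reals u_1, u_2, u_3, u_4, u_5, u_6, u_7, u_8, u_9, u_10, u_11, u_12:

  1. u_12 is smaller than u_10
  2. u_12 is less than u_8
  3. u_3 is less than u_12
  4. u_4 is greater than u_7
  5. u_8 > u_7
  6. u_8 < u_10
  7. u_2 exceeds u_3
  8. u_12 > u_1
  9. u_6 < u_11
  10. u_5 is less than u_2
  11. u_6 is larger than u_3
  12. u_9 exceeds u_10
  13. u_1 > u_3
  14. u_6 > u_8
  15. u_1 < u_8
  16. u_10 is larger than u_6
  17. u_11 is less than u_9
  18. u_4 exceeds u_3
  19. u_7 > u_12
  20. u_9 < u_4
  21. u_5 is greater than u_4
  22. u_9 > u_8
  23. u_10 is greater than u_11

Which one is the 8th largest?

The consecutive relations fix a unique order: u_3 < u_1 < u_12 < u_7 < u_8 < u_6 < u_11 < u_10 < u_9 < u_4 < u_5 < u_2.
Counting 8 from the largest end gives u_8.

u_8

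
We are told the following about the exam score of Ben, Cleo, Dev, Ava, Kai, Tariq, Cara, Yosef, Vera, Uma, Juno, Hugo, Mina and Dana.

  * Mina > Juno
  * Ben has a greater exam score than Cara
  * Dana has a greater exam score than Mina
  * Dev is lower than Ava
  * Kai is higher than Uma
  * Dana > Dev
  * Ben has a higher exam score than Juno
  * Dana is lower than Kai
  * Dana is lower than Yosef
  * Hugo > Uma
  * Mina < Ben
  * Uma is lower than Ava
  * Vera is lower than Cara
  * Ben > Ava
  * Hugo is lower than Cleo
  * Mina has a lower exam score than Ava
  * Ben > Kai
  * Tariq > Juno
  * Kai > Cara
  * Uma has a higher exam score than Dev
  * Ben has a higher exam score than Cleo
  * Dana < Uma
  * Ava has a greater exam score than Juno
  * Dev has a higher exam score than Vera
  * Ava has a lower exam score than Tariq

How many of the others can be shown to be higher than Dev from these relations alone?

9

The elements the relations force above Dev are Dana, Uma, Yosef, Ava, Hugo, Cleo, Tariq, Kai, Ben — no chain reaches any other.
That is 9.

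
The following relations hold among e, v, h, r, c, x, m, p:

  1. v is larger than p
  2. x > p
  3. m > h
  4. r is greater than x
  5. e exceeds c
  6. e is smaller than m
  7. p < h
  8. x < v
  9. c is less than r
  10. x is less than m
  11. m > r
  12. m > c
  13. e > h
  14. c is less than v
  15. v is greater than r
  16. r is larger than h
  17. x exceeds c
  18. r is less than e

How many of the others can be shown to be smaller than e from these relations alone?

5

Directly below e: c, h, r.
One step further: p, x (5 so far).
No other element is forced below e by the given relations, so the count is 5.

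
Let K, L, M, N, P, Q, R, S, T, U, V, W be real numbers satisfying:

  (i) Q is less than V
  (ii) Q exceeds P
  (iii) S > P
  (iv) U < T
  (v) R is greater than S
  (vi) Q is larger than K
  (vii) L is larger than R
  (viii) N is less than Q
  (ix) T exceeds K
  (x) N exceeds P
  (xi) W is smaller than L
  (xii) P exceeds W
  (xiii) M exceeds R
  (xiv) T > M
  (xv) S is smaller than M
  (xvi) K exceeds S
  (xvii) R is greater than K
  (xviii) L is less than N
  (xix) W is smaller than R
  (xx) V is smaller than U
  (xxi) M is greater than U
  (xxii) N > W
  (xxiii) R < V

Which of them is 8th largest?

The consecutive relations fix a unique order: W < P < S < K < R < L < N < Q < V < U < M < T.
The 8th largest is R.

R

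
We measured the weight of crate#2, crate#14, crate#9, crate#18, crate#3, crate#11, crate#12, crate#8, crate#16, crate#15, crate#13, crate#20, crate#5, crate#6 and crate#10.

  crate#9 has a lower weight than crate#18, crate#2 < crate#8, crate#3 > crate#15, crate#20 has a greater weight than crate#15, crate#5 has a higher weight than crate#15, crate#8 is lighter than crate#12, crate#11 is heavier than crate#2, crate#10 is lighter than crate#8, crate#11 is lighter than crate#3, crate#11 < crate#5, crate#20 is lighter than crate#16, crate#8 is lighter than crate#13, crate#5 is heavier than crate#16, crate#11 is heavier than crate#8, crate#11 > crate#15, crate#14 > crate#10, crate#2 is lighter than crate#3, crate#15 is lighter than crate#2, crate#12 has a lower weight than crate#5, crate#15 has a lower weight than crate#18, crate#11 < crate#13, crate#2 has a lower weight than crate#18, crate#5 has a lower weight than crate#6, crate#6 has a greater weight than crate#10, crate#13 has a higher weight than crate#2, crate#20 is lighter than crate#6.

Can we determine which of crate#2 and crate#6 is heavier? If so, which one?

crate#2 < crate#8 and crate#8 < crate#12 give crate#2 < crate#12.
Then crate#12 < crate#5 extends the chain to crate#5.
Then crate#5 < crate#6 extends the chain to crate#6.
So crate#6 is heavier.

crate#6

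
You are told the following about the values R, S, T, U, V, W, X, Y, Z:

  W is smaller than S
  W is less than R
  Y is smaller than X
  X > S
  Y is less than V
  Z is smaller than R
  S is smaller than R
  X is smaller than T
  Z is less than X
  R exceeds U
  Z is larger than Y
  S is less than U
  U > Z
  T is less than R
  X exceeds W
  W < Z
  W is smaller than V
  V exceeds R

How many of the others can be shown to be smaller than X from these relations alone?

4

The elements the relations force below X are Y, W, Z, S — no chain reaches any other.
That is 4.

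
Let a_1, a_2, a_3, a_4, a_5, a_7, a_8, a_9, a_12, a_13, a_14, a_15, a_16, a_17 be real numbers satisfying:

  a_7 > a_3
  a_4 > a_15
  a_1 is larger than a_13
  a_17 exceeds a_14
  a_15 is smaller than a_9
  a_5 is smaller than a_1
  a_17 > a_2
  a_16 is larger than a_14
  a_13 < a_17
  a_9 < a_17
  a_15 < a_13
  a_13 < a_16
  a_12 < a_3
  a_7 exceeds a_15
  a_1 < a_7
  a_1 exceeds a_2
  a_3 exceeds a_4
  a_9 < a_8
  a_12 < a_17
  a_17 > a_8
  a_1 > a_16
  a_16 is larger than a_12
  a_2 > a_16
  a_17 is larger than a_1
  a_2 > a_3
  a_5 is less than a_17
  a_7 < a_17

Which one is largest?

a_15 is not greatest since a_15 < a_4; a_5 is not greatest since a_5 < a_1; a_12 is not greatest since a_12 < a_3; a_9 is not greatest since a_9 < a_8; a_8 is not greatest since a_8 < a_17; a_4 is not greatest since a_4 < a_3; a_14 is not greatest since a_14 < a_17; a_3 is not greatest since a_3 < a_2; a_13 is not greatest since a_13 < a_16; a_16 is not greatest since a_16 < a_1; a_2 is not greatest since a_2 < a_1; a_1 is not greatest since a_1 < a_17; a_7 is not greatest since a_7 < a_17.
Only a_17 has nothing above it, so a_17 is the largest.

a_17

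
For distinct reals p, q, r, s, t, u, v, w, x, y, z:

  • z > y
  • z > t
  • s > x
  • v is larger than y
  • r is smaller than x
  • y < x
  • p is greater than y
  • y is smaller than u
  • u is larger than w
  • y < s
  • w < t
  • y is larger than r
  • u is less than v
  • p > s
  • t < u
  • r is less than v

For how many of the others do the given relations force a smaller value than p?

From p the given relations immediately reach y, s.
From those, r, x — 4 in total.
Nothing else is reachable below p; 4 in all.

4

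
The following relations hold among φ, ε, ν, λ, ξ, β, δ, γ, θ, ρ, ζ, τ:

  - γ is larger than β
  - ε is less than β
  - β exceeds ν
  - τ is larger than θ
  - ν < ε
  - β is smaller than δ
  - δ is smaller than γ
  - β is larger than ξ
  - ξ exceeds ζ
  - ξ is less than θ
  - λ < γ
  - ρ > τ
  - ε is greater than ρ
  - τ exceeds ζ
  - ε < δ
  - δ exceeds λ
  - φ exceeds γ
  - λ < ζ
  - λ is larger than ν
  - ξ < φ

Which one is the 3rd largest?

δ

Piecing the relations together gives one ordering: ν < λ < ζ < ξ < θ < τ < ρ < ε < β < δ < γ < φ.
The 3rd largest is δ.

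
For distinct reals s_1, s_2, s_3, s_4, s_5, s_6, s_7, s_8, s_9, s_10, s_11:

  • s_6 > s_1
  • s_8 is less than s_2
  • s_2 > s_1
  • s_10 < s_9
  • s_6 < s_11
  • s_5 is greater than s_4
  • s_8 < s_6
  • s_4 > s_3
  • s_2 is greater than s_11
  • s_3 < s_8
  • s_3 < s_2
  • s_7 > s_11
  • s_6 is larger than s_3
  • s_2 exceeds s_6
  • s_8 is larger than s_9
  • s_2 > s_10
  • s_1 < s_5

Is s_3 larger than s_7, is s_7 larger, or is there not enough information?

Link the given pairs in sequence: s_3 < s_8; s_8 < s_6; s_6 < s_11; s_11 < s_7.
Together: s_3 < s_8 < s_6 < s_11 < s_7.
So s_7 is larger.

s_7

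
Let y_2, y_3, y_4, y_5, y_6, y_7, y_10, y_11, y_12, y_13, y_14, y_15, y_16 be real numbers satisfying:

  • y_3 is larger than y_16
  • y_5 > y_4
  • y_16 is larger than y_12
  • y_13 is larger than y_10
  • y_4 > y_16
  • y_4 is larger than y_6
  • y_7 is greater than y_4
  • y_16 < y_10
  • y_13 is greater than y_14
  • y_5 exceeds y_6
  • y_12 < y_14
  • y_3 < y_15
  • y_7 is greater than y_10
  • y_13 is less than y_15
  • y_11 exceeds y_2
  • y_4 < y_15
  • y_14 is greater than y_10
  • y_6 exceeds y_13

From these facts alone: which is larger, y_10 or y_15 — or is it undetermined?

y_10 < y_14 and y_14 < y_13 give y_10 < y_13.
With y_13 < y_6: y_10 < y_14 < y_13 < y_6.
With y_6 < y_4: y_10 < y_14 < y_13 < y_6 < y_4.
Then y_4 < y_15 extends the chain to y_15.
So y_15 is larger.

y_15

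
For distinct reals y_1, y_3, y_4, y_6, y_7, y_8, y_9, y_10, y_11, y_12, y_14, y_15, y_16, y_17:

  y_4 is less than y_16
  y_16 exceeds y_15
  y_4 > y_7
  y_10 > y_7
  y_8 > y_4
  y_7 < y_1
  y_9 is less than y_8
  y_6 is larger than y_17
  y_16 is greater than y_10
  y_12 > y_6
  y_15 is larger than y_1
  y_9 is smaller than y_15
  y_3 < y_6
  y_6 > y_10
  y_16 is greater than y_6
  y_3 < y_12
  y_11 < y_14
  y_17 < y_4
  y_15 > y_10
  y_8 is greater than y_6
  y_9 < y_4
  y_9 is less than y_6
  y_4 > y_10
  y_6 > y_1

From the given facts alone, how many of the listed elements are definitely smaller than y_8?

The elements the relations force below y_8 are y_7, y_1, y_3, y_10, y_17, y_9, y_6, y_4 — no chain reaches any other.
That is 8.

8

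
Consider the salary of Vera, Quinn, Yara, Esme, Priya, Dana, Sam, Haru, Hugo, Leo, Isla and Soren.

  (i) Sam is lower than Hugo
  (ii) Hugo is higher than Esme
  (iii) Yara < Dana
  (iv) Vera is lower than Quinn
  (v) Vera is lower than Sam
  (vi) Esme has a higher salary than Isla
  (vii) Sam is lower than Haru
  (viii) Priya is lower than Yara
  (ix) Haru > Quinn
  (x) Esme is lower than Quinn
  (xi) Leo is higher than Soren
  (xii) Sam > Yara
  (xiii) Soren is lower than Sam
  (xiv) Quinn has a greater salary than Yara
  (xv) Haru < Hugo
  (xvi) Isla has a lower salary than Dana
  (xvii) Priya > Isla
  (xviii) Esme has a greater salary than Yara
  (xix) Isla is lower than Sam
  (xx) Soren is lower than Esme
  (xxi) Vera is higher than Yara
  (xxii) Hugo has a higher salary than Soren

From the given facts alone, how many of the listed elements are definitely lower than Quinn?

6

Directly below Quinn: Yara, Vera, Esme.
One step further: Isla, Soren, Priya (6 so far).
Nothing else is reachable below Quinn; 6 in all.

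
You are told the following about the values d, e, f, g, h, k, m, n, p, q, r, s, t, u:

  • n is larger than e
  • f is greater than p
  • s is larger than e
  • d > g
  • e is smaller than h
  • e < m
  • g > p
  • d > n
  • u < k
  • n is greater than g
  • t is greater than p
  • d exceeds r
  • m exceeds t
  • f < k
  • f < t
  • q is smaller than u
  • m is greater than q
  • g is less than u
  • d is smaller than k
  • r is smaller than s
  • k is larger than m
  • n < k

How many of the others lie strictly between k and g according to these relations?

3

The relations place g below k. An element lies strictly between them when it is forced above g and also forced below k.
Above g: {n, d, u}. Below k: {p, q, r, e, f, n, d, t, m, u}.
Intersection: {n, d, u} — 3.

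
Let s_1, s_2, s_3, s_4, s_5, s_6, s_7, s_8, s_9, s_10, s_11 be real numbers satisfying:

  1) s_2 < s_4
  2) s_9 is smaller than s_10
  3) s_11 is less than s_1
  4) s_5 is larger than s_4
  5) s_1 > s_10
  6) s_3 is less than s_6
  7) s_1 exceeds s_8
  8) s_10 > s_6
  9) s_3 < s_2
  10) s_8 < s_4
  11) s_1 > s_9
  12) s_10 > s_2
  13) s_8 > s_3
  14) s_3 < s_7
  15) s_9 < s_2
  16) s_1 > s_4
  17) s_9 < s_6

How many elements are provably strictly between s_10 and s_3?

2

Chaining upward from s_3 reaches: s_2, s_6, s_8, s_4, s_1, s_5, s_7.
Chaining downward from s_10 reaches: s_9, s_2, s_6.
Strictly between s_3 and s_10 are those in both lists: s_2, s_6 — 2 elements.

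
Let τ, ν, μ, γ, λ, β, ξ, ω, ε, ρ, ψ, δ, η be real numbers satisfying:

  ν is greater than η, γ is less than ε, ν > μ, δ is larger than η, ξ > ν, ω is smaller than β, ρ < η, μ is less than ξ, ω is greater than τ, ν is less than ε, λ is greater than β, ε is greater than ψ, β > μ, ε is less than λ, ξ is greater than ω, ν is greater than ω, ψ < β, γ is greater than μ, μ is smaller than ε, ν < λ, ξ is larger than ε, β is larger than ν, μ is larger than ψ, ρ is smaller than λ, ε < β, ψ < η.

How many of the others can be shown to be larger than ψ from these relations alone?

The elements the relations force above ψ are μ, η, ν, δ, γ, ε, β, λ, ξ — no chain reaches any other.
That is 9.

9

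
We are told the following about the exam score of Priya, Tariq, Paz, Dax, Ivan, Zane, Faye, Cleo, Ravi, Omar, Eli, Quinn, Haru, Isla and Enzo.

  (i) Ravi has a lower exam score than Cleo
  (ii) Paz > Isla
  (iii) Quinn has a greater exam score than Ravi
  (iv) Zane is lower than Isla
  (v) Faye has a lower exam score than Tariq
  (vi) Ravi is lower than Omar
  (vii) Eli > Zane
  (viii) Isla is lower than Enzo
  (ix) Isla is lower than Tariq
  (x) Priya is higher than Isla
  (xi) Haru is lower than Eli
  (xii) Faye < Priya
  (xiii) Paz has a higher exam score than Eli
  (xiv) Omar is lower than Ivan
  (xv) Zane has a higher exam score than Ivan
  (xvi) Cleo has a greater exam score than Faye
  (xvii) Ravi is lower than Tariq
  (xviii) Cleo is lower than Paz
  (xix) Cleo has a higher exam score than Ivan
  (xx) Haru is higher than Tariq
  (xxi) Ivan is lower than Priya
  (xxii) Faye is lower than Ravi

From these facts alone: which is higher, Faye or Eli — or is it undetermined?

Eli

Faye < Ravi and Ravi < Omar give Faye < Omar.
Then Omar < Ivan extends the chain to Ivan.
With Ivan < Zane: Faye < Ravi < Omar < Ivan < Zane.
With Zane < Isla: Faye < Ravi < Omar < Ivan < Zane < Isla.
Then Isla < Tariq extends the chain to Tariq.
With Tariq < Haru: Faye < Ravi < Omar < Ivan < Zane < Isla < Tariq < Haru.
Then Haru < Eli extends the chain to Eli.
So Eli is higher.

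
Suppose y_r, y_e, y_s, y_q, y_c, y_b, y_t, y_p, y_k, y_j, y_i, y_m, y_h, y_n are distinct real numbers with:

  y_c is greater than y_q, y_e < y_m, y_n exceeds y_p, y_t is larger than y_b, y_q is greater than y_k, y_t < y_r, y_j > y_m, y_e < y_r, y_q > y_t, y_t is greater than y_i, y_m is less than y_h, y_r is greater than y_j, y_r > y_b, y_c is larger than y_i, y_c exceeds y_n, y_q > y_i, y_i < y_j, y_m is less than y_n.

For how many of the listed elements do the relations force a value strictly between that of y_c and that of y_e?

The relations place y_e below y_c. An element lies strictly between them when it is forced above y_e and also forced below y_c.
Above y_e: {y_m, y_j, y_h, y_n, y_r}. Below y_c: {y_m, y_b, y_i, y_k, y_p, y_t, y_n, y_q}.
Intersection: {y_m, y_n} — 2.

2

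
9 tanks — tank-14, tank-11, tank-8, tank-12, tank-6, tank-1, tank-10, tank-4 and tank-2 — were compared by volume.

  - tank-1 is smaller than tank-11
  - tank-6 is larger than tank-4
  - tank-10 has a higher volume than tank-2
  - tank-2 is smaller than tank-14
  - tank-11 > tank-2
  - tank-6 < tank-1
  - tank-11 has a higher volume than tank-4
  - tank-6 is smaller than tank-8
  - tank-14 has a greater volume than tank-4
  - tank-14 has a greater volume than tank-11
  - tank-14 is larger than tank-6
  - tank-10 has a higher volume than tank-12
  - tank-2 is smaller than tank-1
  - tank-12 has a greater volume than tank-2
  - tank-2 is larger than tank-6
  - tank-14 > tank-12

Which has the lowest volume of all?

tank-4

Chaining upward from tank-4: directly above it, tank-6, tank-11, tank-14; then tank-2, tank-8, tank-1; then tank-12, tank-10.
That covers every other element, and nothing is given below tank-4, so tank-4 is the lowest volume.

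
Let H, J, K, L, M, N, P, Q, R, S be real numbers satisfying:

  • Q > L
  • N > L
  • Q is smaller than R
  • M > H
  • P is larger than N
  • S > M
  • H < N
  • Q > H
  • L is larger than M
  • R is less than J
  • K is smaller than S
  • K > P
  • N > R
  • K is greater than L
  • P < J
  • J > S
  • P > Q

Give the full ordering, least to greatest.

H < M < L < Q < R < N < P < K < S < J

Each adjacent pair is fixed by a given relation: H < M; M < L; L < Q; Q < R; R < N; N < P; P < K; K < S; S < J. Chaining them end to end gives the full order.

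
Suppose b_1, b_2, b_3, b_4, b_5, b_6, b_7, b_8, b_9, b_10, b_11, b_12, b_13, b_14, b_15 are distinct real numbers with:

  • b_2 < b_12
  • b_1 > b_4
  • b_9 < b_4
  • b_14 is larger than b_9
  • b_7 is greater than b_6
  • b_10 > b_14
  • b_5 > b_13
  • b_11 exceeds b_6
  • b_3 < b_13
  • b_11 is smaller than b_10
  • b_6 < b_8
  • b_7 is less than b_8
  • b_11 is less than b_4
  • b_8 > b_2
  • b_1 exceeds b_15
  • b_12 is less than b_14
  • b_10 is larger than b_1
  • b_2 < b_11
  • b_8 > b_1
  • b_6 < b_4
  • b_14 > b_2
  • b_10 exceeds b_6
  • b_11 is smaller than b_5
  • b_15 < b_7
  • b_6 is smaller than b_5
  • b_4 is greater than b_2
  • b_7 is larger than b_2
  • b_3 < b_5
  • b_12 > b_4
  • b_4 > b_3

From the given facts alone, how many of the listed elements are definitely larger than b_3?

8

Directly above b_3: b_13, b_5, b_4.
One step further: b_1, b_12 (5 so far).
One step further: b_8, b_14, b_10 (8 so far).
No other element is forced above b_3 by the given relations, so the count is 8.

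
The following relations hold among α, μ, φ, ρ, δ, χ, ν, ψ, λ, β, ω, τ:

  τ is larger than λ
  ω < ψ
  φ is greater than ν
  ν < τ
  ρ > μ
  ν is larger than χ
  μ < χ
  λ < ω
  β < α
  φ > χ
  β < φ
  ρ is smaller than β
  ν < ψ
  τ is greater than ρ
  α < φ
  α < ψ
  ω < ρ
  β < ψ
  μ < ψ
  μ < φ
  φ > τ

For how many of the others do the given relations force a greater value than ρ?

5

Directly above ρ: τ, β.
One step further: α, ψ, φ (5 so far).
Nothing else is reachable above ρ; 5 in all.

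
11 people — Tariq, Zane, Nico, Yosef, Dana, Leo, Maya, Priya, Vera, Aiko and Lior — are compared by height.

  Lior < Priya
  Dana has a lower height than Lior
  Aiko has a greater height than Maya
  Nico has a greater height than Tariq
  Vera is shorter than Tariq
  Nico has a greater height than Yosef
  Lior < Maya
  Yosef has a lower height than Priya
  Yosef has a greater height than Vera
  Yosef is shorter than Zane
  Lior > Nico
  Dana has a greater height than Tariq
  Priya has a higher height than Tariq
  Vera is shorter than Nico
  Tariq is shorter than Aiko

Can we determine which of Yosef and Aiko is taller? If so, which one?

Aiko

Yosef < Nico and Nico < Lior give Yosef < Lior.
With Lior < Maya: Yosef < Nico < Lior < Maya.
With Maya < Aiko: Yosef < Nico < Lior < Maya < Aiko.
So Aiko is taller.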